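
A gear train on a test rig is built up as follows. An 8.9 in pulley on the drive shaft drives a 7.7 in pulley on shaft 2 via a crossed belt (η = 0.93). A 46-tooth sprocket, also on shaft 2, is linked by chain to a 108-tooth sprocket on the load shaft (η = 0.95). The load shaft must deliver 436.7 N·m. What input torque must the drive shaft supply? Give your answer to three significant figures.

243 N·m

Overall ratio R = 0.86517 × 2.3478 = 2.0313; overall efficiency η = 0.93 × 0.95 = 0.8835.
Input torque = output torque / (R × η) = 436.7 / (2.0313 × 0.8835) = 243.34 N·m.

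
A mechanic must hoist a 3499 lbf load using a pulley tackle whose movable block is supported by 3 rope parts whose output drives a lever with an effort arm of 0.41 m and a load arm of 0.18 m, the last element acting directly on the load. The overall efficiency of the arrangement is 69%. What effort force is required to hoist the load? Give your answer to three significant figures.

Block-and-tackle MA = number of supporting rope parts = 3.
Lever MA = effort arm / load arm = 0.41/0.18 = 2.2778.
Combined ideal MA = 3 × 2.2778 = 6.8333.
Actual MA = 6.8333 × 0.69 = 4.715.
Effort = load / actual MA = 3499 / 4.715 = 742.1 lbf.

742 lbf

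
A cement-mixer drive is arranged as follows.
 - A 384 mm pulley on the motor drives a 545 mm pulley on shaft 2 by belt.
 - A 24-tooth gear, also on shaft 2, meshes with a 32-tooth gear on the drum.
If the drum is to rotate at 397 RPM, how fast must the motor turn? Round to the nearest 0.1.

751.3 RPM

Overall ratio R = 1.4193 × 1.3333 = 1.8924.
Required input speed = output speed × R = 397 × 1.8924 = 751.27 RPM.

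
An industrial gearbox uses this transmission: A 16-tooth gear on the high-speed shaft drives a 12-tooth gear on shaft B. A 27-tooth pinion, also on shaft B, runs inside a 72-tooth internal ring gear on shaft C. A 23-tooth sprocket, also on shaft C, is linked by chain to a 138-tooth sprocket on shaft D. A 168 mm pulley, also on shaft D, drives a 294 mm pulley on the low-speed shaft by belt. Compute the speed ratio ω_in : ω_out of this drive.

21

Each stage contributes driven/driver: gear mesh 12/16 = 0.75, internal gear 72/27 = 2.6667, chain 138/23 = 6, belt 294/168 = 1.75.
Overall: 0.75 × 2.6667 × 6 × 1.75 = 21.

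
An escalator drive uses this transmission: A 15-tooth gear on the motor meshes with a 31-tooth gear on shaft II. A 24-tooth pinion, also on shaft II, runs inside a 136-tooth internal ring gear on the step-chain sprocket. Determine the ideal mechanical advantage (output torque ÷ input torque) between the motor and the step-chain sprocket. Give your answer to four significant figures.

11.71

Each stage contributes driven/driver: gear mesh 31/15 = 2.0667, internal gear 136/24 = 5.6667.
Overall: 2.0667 × 5.6667 = 11.711.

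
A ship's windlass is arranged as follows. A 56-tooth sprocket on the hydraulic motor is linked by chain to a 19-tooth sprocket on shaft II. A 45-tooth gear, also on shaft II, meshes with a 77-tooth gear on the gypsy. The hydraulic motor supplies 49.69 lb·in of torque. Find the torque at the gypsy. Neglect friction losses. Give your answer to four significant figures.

28.85 lb·in

chain 19/56 = 0.33929 → τ = 49.69·0.33929 = 16.859 lb·in
gear mesh 77/45 = 1.7111 → τ = 16.859·1.7111 = 28.848 lb·in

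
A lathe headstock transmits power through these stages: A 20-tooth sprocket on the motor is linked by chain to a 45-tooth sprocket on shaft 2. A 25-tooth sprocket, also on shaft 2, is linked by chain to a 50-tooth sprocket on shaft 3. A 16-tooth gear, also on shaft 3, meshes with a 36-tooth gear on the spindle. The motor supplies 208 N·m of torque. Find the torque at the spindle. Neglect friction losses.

2106 N·m

After the chain (45/20): 208 × 2.25 = 468 N·m
After the chain (50/25): 468 × 2 = 936 N·m
After the gear mesh (36/16): 936 × 2.25 = 2106 N·m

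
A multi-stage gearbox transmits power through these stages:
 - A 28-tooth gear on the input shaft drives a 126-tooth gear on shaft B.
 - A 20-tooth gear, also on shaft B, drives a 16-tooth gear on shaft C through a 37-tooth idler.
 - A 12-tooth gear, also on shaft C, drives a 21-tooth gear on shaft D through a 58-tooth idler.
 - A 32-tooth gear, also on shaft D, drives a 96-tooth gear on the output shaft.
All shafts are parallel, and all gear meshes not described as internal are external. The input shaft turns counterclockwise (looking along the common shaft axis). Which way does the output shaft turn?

the input shaft → shaft B: external mesh, 1 reversal → CW.
shaft B → shaft C: driver → idler → driven is 2 external meshes, 2 reversals → CW.
shaft C → shaft D: driver → idler → driven is 2 external meshes, 2 reversals → CW.
shaft D → the output shaft: external mesh, 1 reversal → CCW.
6 reversals in total — an even number — so the output shaft turns the same way as the input shaft.

counterclockwise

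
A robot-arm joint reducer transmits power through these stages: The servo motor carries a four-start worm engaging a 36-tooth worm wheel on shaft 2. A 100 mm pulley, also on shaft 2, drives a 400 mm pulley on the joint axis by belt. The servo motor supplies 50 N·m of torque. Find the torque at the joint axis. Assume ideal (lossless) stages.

worm 36/4 = 9 → τ = 50·9 = 450 N·m
belt 400/100 = 4 → τ = 450·4 = 1800 N·m

1800 N·m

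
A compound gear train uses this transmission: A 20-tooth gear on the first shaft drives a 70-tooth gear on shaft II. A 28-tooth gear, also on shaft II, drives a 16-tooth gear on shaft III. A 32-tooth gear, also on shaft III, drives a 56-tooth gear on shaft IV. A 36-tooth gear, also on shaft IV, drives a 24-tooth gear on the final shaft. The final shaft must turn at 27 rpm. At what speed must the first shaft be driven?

63 rpm

Overall ratio R = 3.5 × 0.57143 × 1.75 × 0.66667 = 2.3333.
Required input speed = output speed × R = 27 × 2.3333 = 63 rpm.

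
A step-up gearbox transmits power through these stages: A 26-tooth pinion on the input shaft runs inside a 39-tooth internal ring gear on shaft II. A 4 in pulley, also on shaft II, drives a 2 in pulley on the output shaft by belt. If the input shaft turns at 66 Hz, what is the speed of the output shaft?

88 Hz

the input shaft → shaft II (internal gear, 39/26): 66 ÷ 1.5 = 44 Hz
shaft II → the output shaft (belt, 2/4): 44 ÷ 0.5 = 88 Hz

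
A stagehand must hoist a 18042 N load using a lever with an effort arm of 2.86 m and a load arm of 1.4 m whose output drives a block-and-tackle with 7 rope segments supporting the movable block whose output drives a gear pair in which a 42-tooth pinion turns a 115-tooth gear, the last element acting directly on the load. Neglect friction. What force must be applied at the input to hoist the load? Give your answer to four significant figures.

Lever MA = effort arm / load arm = 2.86/1.4 = 2.0429.
Block-and-tackle MA = number of supporting rope parts = 7.
Gear pair MA = 115/42 = 2.7381.
Combined ideal MA = 2.0429 × 7 × 2.7381 = 39.155.
Effort = load / MA = 18042 / 39.155 = 460.79 N.

460.8 N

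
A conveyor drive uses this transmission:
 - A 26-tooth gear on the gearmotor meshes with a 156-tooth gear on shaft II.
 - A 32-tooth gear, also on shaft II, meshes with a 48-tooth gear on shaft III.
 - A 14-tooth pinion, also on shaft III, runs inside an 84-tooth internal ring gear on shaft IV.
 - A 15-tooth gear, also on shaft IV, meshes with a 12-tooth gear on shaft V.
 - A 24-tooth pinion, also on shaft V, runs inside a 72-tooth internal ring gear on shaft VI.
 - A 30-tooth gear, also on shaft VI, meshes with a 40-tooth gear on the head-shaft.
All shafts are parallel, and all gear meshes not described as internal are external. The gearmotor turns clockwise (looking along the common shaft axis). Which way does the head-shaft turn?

clockwise

the gearmotor → shaft II: external mesh, 1 reversal → CCW.
shaft II → shaft III: external mesh, 1 reversal → CW.
shaft III → shaft IV: internal mesh, same direction → CW.
shaft IV → shaft V: external mesh, 1 reversal → CCW.
shaft V → shaft VI: internal mesh, same direction → CCW.
shaft VI → the head-shaft: external mesh, 1 reversal → CW.
4 reversals in total — an even number — so the head-shaft turns the same way as the gearmotor.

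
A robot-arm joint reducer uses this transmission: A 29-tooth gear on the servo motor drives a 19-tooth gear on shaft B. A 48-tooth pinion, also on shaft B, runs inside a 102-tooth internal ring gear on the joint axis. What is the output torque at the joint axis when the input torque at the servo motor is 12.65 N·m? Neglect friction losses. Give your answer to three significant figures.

After the gear mesh (19/29): 12.65 × 0.65517 = 8.2879 N·m
After the internal gear (102/48): 8.2879 × 2.125 = 17.612 N·m

17.6 N·m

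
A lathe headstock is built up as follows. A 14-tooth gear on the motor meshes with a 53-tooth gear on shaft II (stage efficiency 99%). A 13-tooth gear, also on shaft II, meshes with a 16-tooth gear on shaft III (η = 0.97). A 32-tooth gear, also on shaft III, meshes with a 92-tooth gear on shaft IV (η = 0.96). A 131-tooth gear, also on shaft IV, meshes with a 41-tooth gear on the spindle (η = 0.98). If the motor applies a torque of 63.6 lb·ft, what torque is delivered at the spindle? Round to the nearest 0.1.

240.9 lb·ft

After the gear mesh (53/14): 63.6 × 3.7857 × 0.99 = 238.36 lb·ft
After the gear mesh (16/13): 238.36 × 1.2308 × 0.97 = 284.57 lb·ft
After the gear mesh (92/32): 284.57 × 2.875 × 0.96 = 785.41 lb·ft
After the gear mesh (41/131): 785.41 × 0.31298 × 0.98 = 240.9 lb·ft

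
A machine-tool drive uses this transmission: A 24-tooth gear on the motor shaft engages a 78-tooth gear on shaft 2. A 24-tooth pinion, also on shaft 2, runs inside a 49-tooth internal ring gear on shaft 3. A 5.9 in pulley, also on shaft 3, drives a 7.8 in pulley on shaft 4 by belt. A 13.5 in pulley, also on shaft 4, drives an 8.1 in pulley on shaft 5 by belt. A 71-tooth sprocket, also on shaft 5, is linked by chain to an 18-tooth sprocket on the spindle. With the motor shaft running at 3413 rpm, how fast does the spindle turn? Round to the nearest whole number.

the motor shaft → shaft 2 (gear mesh, 78/24): 3413 ÷ 3.25 = 1050.2 rpm
shaft 2 → shaft 3 (internal gear, 49/24): 1050.2 ÷ 2.0417 = 514.36 rpm
shaft 3 → shaft 4 (belt, 7.8/5.9): 514.36 ÷ 1.322 = 389.07 rpm
shaft 4 → shaft 5 (belt, 8.1/13.5): 389.07 ÷ 0.6 = 648.45 rpm
shaft 5 → the spindle (chain, 18/71): 648.45 ÷ 0.25352 = 2557.8 rpm

2558 rpm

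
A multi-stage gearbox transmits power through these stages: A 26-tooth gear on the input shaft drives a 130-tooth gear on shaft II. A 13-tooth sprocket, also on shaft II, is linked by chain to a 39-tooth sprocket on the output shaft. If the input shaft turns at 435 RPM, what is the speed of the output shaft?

Gear mesh: ratio = 130/26 = 5, so shaft II turns at 435 / 5 = 87 RPM.
Chain: ratio = 39/13 = 3, so the output shaft turns at 87 / 3 = 29 RPM.

29 RPM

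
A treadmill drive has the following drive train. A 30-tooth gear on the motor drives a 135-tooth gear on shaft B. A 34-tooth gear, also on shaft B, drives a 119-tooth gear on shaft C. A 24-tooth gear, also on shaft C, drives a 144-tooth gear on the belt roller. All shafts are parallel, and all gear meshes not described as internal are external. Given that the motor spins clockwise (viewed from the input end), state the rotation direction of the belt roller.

the motor → shaft B: external mesh, 1 reversal → CCW.
shaft B → shaft C: external mesh, 1 reversal → CW.
shaft C → the belt roller: external mesh, 1 reversal → CCW.
3 reversals in total — an odd number — so the belt roller turns opposite to the motor.

counterclockwise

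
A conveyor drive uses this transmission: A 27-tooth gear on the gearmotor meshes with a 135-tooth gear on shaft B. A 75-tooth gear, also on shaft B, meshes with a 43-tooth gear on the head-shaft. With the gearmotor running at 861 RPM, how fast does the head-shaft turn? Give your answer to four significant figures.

300.3 RPM

gear mesh 135/27 = 5 → 861/5 = 172.2 RPM
gear mesh 43/75 = 0.57333 → 172.2/0.57333 = 300.35 RPM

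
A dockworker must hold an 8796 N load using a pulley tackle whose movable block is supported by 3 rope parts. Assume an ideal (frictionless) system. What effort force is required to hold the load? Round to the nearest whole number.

Block-and-tackle MA = number of supporting rope parts = 3.
Effort = load / MA = 8796 / 3 = 2932 N.

2932 N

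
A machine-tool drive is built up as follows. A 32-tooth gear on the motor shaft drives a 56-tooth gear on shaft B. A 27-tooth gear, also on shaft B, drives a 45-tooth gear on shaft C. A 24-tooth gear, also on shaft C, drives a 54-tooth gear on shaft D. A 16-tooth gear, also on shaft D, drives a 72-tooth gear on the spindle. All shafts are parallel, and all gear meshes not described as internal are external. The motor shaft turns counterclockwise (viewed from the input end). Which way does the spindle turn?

counterclockwise

the motor shaft → shaft B: external mesh, 1 reversal → CW.
shaft B → shaft C: external mesh, 1 reversal → CCW.
shaft C → shaft D: external mesh, 1 reversal → CW.
shaft D → the spindle: external mesh, 1 reversal → CCW.
4 reversals in total — an even number — so the spindle turns the same way as the motor shaft.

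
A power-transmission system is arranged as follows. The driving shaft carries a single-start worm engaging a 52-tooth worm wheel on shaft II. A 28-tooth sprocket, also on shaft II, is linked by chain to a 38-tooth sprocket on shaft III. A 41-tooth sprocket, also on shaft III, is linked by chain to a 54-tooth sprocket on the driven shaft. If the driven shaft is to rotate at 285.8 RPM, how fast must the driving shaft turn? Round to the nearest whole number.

Overall ratio R = 52 × 1.3571 × 1.3171 = 92.948.
Required input speed = output speed × R = 285.8 × 92.948 = 26564 RPM.

26564 RPM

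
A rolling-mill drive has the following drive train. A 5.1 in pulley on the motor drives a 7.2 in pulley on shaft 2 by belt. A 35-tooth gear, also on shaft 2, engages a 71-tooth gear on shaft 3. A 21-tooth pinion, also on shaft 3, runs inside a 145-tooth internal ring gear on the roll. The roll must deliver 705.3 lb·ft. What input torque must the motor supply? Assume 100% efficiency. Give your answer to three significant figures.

35.7 lb·ft

Overall ratio R = 1.4118 × 2.0286 × 6.9048 = 19.774.
Input torque = output torque / R = 705.3 / 19.774 = 35.667 lb·ft.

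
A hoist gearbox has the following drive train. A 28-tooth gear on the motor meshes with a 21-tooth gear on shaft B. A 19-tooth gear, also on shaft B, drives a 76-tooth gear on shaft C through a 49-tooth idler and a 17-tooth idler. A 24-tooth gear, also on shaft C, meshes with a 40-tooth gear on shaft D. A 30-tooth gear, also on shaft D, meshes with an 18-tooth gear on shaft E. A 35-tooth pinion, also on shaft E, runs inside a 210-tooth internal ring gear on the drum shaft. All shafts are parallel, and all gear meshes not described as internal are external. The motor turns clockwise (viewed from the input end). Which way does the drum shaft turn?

clockwise

the motor → shaft B: external mesh, 1 reversal → CCW.
shaft B → shaft C: driver → idler → idler → driven is 3 external meshes, 3 reversals → CW.
shaft C → shaft D: external mesh, 1 reversal → CCW.
shaft D → shaft E: external mesh, 1 reversal → CW.
shaft E → the drum shaft: internal mesh, same direction → CW.
6 reversals in total — an even number — so the drum shaft turns the same way as the motor.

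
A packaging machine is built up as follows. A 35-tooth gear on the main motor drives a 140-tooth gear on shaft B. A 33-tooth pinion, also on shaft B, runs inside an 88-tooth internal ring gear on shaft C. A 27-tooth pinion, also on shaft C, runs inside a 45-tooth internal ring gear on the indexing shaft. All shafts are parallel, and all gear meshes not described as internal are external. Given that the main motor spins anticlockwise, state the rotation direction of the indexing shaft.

the main motor → shaft B: external mesh, 1 reversal → CW.
shaft B → shaft C: internal mesh, same direction → CW.
shaft C → the indexing shaft: internal mesh, same direction → CW.
1 reversal in total — an odd number — so the indexing shaft turns opposite to the main motor.

clockwise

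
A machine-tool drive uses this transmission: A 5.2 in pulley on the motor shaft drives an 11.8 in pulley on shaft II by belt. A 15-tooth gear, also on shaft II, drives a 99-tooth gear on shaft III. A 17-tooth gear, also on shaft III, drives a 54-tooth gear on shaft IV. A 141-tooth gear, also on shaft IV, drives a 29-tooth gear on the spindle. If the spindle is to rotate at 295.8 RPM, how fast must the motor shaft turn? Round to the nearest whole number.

Overall ratio R = 2.2692 × 6.6 × 3.1765 × 0.20567 = 9.7847.
Required input speed = output speed × R = 295.8 × 9.7847 = 2894.3 RPM.

2894 RPM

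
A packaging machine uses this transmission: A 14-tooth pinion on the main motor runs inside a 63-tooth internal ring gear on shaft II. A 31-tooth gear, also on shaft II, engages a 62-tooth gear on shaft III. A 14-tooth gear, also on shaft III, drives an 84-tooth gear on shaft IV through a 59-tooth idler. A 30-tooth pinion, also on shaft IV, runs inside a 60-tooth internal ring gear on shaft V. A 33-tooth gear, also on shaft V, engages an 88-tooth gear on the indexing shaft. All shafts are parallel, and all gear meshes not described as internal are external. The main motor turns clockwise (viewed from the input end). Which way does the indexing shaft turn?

clockwise

the main motor → shaft II: internal mesh, same direction → CW.
shaft II → shaft III: external mesh, 1 reversal → CCW.
shaft III → shaft IV: driver → idler → driven is 2 external meshes, 2 reversals → CCW.
shaft IV → shaft V: internal mesh, same direction → CCW.
shaft V → the indexing shaft: external mesh, 1 reversal → CW.
4 reversals in total — an even number — so the indexing shaft turns the same way as the main motor.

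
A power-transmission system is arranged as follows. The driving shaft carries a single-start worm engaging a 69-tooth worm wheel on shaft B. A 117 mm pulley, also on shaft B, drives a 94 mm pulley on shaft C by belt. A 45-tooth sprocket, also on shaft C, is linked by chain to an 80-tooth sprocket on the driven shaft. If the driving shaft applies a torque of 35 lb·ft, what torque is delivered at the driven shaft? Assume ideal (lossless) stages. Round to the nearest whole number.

Worm: ratio = 69/1 = 69; torque at shaft B = 35 × 69 = 2415 lb·ft.
Belt: ratio = 94/117 = 0.80342; torque at shaft C = 2415 × 0.80342 = 1940.3 lb·ft.
Chain: ratio = 80/45 = 1.7778; torque at the driven shaft = 1940.3 × 1.7778 = 3449.3 lb·ft.

3449 lb·ft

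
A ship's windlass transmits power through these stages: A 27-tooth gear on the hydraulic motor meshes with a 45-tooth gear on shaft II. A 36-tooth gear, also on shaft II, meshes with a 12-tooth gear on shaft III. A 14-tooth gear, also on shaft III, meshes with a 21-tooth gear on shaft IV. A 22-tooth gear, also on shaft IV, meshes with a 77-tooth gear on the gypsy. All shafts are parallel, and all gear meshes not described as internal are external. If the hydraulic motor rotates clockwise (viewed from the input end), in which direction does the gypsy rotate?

clockwise

the hydraulic motor → shaft II: external mesh, 1 reversal → CCW.
shaft II → shaft III: external mesh, 1 reversal → CW.
shaft III → shaft IV: external mesh, 1 reversal → CCW.
shaft IV → the gypsy: external mesh, 1 reversal → CW.
4 reversals in total — an even number — so the gypsy turns the same way as the hydraulic motor.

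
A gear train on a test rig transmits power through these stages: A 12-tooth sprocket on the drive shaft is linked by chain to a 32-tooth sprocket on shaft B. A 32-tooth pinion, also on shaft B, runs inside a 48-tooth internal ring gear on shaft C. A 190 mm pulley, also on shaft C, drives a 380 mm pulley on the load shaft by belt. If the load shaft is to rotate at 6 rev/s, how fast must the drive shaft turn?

Overall ratio R = 2.6667 × 1.5 × 2 = 8.
Required input speed = output speed × R = 6 × 8 = 48 rev/s.

48 rev/s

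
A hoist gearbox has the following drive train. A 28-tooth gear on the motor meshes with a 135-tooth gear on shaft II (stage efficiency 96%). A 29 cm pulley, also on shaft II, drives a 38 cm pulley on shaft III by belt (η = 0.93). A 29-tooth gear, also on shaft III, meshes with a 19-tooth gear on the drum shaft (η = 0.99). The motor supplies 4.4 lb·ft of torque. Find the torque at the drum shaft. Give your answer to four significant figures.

gear mesh 135/28 = 4.8214 → τ = 4.4·4.8214·0.96 = 20.366 lb·ft
belt 38/29 = 1.3103 → τ = 20.366·1.3103·0.93 = 24.818 lb·ft
gear mesh 19/29 = 0.65517 → τ = 24.818·0.65517·0.99 = 16.098 lb·ft

16.10 lb·ft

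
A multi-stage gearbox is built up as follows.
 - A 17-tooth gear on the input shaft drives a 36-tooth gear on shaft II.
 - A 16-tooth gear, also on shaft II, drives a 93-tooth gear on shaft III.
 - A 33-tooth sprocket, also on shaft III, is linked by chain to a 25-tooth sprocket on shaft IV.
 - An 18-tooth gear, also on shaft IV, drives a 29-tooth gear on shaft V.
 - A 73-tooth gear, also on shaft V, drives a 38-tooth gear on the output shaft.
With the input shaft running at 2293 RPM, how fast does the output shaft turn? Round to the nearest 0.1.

Gear mesh: ratio = 36/17 = 2.1176, so shaft II turns at 2293 / 2.1176 = 1082.8 RPM.
Gear mesh: ratio = 93/16 = 5.8125, so shaft III turns at 1082.8 / 5.8125 = 186.29 RPM.
Chain: ratio = 25/33 = 0.75758, so shaft IV turns at 186.29 / 0.75758 = 245.9 RPM.
Gear mesh: ratio = 29/18 = 1.6111, so shaft V turns at 245.9 / 1.6111 = 152.63 RPM.
Gear mesh: ratio = 38/73 = 0.52055, so the output shaft turns at 152.63 / 0.52055 = 293.21 RPM.

293.2 RPM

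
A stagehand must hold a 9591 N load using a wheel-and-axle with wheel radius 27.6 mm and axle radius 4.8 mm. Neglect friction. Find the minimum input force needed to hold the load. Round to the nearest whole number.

1668 N

Wheel-and-axle MA = R/r = 27.6/4.8 = 5.75.
Effort = load / MA = 9591 / 5.75 = 1668 N.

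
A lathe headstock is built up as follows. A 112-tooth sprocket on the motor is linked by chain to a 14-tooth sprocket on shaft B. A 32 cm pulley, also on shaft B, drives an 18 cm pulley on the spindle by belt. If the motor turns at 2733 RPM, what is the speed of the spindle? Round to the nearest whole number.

38869 RPM

Chain: ratio = 14/112 = 0.125, so shaft B turns at 2733 / 0.125 = 21864 RPM.
Belt: ratio = 18/32 = 0.5625, so the spindle turns at 21864 / 0.5625 = 38869 RPM.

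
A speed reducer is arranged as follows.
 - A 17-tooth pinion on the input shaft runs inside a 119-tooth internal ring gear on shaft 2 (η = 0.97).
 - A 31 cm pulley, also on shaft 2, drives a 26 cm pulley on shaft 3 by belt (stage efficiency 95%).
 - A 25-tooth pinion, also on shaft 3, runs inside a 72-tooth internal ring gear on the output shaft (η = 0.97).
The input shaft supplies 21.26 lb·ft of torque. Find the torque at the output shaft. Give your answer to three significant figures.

Internal gear: ratio = 119/17 = 7; torque at shaft 2 = 21.26 × 7 × 0.97 = 144.36 lb·ft.
Belt: ratio = 26/31 = 0.83871; torque at shaft 3 = 144.36 × 0.83871 × 0.95 = 115.02 lb·ft.
Internal gear: ratio = 72/25 = 2.88; torque at the output shaft = 115.02 × 2.88 × 0.97 = 321.32 lb·ft.

321 lb·ft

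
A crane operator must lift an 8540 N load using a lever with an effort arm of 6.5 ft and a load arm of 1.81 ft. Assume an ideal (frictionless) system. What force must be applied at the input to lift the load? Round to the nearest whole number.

2378 N

Lever MA = effort arm / load arm = 6.5/1.81 = 3.5912.
Effort = load / MA = 8540 / 3.5912 = 2378.1 N.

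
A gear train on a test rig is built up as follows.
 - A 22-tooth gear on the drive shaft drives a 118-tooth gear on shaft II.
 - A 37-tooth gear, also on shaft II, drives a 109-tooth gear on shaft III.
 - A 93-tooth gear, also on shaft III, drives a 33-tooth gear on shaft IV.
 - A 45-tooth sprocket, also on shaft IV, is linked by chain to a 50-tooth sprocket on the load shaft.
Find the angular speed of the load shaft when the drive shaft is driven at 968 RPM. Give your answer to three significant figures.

155 RPM

Gear mesh: ratio = 118/22 = 5.3636, so shaft II turns at 968 / 5.3636 = 180.47 RPM.
Gear mesh: ratio = 109/37 = 2.9459, so shaft III turns at 180.47 / 2.9459 = 61.262 RPM.
Gear mesh: ratio = 33/93 = 0.35484, so shaft IV turns at 61.262 / 0.35484 = 172.65 RPM.
Chain: ratio = 50/45 = 1.1111, so the load shaft turns at 172.65 / 1.1111 = 155.38 RPM.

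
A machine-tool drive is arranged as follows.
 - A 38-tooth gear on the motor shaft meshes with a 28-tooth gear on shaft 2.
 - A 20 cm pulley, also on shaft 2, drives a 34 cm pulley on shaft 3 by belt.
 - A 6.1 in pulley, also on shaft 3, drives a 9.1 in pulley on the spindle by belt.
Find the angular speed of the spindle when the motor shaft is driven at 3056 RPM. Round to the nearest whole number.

gear mesh 28/38 = 0.73684 → 3056/0.73684 = 4147.4 RPM
belt 34/20 = 1.7 → 4147.4/1.7 = 2439.7 RPM
belt 9.1/6.1 = 1.4918 → 2439.7/1.4918 = 1635.4 RPM

1635 RPM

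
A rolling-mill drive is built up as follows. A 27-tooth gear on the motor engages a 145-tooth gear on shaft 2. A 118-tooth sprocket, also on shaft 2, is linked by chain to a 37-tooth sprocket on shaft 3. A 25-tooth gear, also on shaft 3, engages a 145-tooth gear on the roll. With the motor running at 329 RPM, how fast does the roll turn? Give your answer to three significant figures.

33.7 RPM

Gear mesh: ratio = 145/27 = 5.3704, so shaft 2 turns at 329 / 5.3704 = 61.262 RPM.
Chain: ratio = 37/118 = 0.31356, so shaft 3 turns at 61.262 / 0.31356 = 195.38 RPM.
Gear mesh: ratio = 145/25 = 5.8, so the roll turns at 195.38 / 5.8 = 33.686 RPM.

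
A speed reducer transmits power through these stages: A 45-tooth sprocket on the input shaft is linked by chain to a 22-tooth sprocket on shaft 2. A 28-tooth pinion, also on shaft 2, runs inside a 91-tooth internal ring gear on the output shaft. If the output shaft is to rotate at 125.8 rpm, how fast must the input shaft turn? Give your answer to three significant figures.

Overall ratio R = 0.48889 × 3.25 = 1.5889.
Required input speed = output speed × R = 125.8 × 1.5889 = 199.88 rpm.

200 rpm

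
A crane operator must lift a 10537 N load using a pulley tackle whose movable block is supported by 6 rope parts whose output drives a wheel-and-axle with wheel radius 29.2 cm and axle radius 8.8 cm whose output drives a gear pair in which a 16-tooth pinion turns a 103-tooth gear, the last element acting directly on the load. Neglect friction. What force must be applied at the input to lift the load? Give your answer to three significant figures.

82.2 N

Block-and-tackle MA = number of supporting rope parts = 6.
Wheel-and-axle MA = R/r = 29.2/8.8 = 3.3182.
Gear pair MA = 103/16 = 6.4375.
Combined ideal MA = 6 × 3.3182 × 6.4375 = 128.16.
Effort = load / MA = 10537 / 128.16 = 82.214 N.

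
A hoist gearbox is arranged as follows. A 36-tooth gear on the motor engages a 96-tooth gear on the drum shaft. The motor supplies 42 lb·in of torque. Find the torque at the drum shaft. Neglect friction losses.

112 lb·in

After the gear mesh (96/36): 42 × 2.6667 = 112 lb·in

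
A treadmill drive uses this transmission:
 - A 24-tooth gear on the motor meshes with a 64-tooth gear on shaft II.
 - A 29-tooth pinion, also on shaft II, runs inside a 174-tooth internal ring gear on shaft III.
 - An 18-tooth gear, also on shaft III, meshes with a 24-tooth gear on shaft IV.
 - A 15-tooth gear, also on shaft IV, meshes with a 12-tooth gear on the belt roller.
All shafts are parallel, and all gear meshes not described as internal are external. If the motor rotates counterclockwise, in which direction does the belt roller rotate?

the motor → shaft II: external mesh, 1 reversal → CW.
shaft II → shaft III: internal mesh, same direction → CW.
shaft III → shaft IV: external mesh, 1 reversal → CCW.
shaft IV → the belt roller: external mesh, 1 reversal → CW.
3 reversals in total — an odd number — so the belt roller turns opposite to the motor.

clockwise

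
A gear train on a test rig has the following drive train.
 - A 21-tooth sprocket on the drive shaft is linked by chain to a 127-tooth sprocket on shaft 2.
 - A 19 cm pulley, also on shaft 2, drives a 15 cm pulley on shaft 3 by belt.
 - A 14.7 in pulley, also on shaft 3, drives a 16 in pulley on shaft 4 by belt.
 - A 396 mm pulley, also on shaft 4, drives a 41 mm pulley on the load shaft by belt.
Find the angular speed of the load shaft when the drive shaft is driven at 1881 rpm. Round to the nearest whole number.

3496 rpm

the drive shaft → shaft 2 (chain, 127/21): 1881 ÷ 6.0476 = 311.03 rpm
shaft 2 → shaft 3 (belt, 15/19): 311.03 ÷ 0.78947 = 393.97 rpm
shaft 3 → shaft 4 (belt, 16/14.7): 393.97 ÷ 1.0884 = 361.96 rpm
shaft 4 → the load shaft (belt, 41/396): 361.96 ÷ 0.10354 = 3496 rpm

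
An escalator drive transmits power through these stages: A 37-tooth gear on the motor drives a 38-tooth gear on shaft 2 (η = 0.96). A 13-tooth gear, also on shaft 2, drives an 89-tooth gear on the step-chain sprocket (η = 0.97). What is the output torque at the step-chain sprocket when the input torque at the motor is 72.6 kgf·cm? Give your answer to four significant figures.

Gear mesh: ratio = 38/37 = 1.027; torque at shaft 2 = 72.6 × 1.027 × 0.96 = 71.58 kgf·cm.
Gear mesh: ratio = 89/13 = 6.8462; torque at the step-chain sprocket = 71.58 × 6.8462 × 0.97 = 475.34 kgf·cm.

475.3 kgf·cm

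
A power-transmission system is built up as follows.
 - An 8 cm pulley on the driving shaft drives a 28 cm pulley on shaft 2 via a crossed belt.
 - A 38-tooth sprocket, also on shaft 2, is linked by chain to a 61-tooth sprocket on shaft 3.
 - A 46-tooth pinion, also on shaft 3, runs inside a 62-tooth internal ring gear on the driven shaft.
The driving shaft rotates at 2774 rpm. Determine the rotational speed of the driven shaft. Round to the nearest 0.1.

the driving shaft → shaft 2 (belt, 28/8): 2774 ÷ 3.5 = 792.57 rpm
shaft 2 → shaft 3 (chain, 61/38): 792.57 ÷ 1.6053 = 493.73 rpm
shaft 3 → the driven shaft (internal gear, 62/46): 493.73 ÷ 1.3478 = 366.32 rpm

366.3 rpm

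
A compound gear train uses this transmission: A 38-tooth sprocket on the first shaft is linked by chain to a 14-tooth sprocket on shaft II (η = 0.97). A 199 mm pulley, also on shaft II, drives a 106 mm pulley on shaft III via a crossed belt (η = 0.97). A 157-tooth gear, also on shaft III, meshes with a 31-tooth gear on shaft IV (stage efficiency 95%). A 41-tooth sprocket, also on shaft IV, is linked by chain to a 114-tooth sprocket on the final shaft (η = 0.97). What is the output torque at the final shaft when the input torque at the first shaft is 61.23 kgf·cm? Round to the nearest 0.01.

5.72 kgf·cm

chain 14/38 = 0.36842 → τ = 61.23·0.36842·0.97 = 21.882 kgf·cm
belt 106/199 = 0.53266 → τ = 21.882·0.53266·0.97 = 11.306 kgf·cm
gear mesh 31/157 = 0.19745 → τ = 11.306·0.19745·0.95 = 2.1208 kgf·cm
chain 114/41 = 2.7805 → τ = 2.1208·2.7805·0.97 = 5.7198 kgf·cm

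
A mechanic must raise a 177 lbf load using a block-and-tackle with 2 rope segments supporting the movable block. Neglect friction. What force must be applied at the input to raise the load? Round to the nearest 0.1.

88.5 lbf

Block-and-tackle MA = number of supporting rope parts = 2.
Effort = load / MA = 177 / 2 = 88.5 lbf.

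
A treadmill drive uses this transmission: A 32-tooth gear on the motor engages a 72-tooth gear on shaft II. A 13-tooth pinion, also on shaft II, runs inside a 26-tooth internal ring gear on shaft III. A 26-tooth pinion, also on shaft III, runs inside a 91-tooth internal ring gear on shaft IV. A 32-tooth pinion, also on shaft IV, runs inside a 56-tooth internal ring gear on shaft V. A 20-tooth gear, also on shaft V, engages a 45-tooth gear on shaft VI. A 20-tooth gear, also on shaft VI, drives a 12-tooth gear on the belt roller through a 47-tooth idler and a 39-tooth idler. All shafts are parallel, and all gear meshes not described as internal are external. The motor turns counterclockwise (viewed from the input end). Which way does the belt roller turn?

the motor → shaft II: external mesh, 1 reversal → CW.
shaft II → shaft III: internal mesh, same direction → CW.
shaft III → shaft IV: internal mesh, same direction → CW.
shaft IV → shaft V: internal mesh, same direction → CW.
shaft V → shaft VI: external mesh, 1 reversal → CCW.
shaft VI → the belt roller: driver → idler → idler → driven is 3 external meshes, 3 reversals → CW.
5 reversals in total — an odd number — so the belt roller turns opposite to the motor.

clockwise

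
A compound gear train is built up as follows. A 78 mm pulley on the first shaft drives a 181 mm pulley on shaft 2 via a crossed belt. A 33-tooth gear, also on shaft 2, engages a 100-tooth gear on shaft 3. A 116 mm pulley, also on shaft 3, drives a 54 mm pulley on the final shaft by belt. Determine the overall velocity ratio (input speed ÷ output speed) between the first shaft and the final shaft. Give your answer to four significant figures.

3.273

Each stage contributes driven/driver: belt 181/78 = 2.3205, gear mesh 100/33 = 3.0303, belt 54/116 = 0.46552.
Overall: 2.3205 × 3.0303 × 0.46552 = 3.2735.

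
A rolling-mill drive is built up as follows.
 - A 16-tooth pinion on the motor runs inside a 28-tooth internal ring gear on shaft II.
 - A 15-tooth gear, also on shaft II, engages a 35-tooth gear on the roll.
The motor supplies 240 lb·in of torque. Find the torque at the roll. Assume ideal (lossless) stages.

Internal gear: ratio = 28/16 = 1.75; torque at shaft II = 240 × 1.75 = 420 lb·in.
Gear mesh: ratio = 35/15 = 2.3333; torque at the roll = 420 × 2.3333 = 980 lb·in.

980 lb·in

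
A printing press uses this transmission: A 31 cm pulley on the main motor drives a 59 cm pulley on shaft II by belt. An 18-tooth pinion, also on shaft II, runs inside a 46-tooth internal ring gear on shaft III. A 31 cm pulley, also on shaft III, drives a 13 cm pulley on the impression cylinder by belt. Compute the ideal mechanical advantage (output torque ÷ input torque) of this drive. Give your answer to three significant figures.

Each stage contributes driven/driver: belt 59/31 = 1.9032, internal gear 46/18 = 2.5556, belt 13/31 = 0.41935.
Overall: 1.9032 × 2.5556 × 0.41935 = 2.0397.

2.04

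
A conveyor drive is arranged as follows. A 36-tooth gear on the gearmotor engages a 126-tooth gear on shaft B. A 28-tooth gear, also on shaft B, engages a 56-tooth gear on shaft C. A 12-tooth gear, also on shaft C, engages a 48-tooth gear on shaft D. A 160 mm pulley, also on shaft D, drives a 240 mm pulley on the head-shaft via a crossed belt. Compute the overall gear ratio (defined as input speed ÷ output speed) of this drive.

Each stage contributes driven/driver: gear mesh 126/36 = 3.5, gear mesh 56/28 = 2, gear mesh 48/12 = 4, belt 240/160 = 1.5.
Overall: 3.5 × 2 × 4 × 1.5 = 42.

42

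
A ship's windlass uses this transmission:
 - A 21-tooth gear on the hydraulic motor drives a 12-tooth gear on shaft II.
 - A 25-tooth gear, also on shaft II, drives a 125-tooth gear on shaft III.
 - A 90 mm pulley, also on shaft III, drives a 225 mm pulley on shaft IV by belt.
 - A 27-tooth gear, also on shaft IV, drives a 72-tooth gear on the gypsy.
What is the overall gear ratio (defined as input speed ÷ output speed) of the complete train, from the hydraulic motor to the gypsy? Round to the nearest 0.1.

19.0

Each stage contributes driven/driver: gear mesh 12/21 = 0.57143, gear mesh 125/25 = 5, belt 225/90 = 2.5, gear mesh 72/27 = 2.6667.
Overall: 0.57143 × 5 × 2.5 × 2.6667 = 19.048.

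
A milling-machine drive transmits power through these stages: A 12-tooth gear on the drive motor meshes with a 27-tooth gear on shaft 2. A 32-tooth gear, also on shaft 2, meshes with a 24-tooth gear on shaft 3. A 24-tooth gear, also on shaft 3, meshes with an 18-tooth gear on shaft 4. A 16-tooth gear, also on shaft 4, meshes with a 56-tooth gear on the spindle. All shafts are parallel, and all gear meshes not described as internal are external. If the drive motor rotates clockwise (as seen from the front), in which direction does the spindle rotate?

the drive motor → shaft 2: external mesh, 1 reversal → CCW.
shaft 2 → shaft 3: external mesh, 1 reversal → CW.
shaft 3 → shaft 4: external mesh, 1 reversal → CCW.
shaft 4 → the spindle: external mesh, 1 reversal → CW.
4 reversals in total — an even number — so the spindle turns the same way as the drive motor.

clockwise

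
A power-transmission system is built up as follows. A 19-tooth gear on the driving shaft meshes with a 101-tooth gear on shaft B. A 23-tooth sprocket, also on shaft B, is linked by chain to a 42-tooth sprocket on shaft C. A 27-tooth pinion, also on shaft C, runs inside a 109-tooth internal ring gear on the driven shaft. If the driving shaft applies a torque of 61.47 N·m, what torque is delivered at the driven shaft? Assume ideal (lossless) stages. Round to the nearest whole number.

After the gear mesh (101/19): 61.47 × 5.3158 = 326.76 N·m
After the chain (42/23): 326.76 × 1.8261 = 596.7 N·m
After the internal gear (109/27): 596.7 × 4.037 = 2408.9 N·m

2409 N·m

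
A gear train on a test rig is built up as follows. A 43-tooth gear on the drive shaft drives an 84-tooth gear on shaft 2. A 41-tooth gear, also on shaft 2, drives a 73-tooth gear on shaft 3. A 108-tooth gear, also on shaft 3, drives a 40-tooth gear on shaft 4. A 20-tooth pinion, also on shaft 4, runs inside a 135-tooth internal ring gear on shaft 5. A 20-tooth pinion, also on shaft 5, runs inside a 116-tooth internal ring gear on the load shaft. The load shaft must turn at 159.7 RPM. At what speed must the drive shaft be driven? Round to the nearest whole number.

Overall ratio R = 1.9535 × 1.7805 × 0.37037 × 6.75 × 5.8 = 50.433.
Required input speed = output speed × R = 159.7 × 50.433 = 8054.2 RPM.

8054 RPM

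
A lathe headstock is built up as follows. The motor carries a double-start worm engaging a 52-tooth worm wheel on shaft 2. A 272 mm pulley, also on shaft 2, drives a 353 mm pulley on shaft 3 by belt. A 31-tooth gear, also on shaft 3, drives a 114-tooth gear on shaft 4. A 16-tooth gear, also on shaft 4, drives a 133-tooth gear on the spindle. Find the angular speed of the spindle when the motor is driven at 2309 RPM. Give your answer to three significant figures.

2.24 RPM

worm 52/2 = 26 → 2309/26 = 88.808 RPM
belt 353/272 = 1.2978 → 88.808/1.2978 = 68.43 RPM
gear mesh 114/31 = 3.6774 → 68.43/3.6774 = 18.608 RPM
gear mesh 133/16 = 8.3125 → 18.608/8.3125 = 2.2386 RPM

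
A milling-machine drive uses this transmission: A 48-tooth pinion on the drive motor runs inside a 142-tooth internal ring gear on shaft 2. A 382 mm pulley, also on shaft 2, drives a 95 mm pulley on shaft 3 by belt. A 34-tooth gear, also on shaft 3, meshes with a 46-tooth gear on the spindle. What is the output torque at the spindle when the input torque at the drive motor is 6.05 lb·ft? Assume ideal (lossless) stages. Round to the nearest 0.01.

6.02 lb·ft

After the internal gear (142/48): 6.05 × 2.9583 = 17.898 lb·ft
After the belt (95/382): 17.898 × 0.24869 = 4.4511 lb·ft
After the gear mesh (46/34): 4.4511 × 1.3529 = 6.022 lb·ft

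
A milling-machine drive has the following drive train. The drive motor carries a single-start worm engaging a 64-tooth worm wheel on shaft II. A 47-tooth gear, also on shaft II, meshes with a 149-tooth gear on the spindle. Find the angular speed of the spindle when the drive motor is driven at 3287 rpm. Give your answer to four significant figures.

worm 64/1 = 64 → 3287/64 = 51.359 rpm
gear mesh 149/47 = 3.1702 → 51.359/3.1702 = 16.201 rpm

16.20 rpm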